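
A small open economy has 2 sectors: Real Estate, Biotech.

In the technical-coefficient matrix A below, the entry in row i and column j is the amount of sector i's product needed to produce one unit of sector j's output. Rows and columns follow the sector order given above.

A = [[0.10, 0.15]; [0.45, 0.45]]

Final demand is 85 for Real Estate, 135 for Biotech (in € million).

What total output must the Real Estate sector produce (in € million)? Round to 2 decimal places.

x_R = 156.73

I − A =
  [   0.90    -0.15]
  [  -0.45     0.55]
det(I−A) = (0.90)(0.55) − (-0.15)(-0.45) = 0.4275
adj(I−A) = [[0.55, 0.15], [0.45, 0.90]]
(I − A)⁻¹ = adj(I−A) / det(I−A) ≈
  [   1.2865     0.3509]
  [   1.0526     2.1053]
x = (I − A)⁻¹ d = adj(I−A)·d / det(I−A), with det(I−A) = 0.4275:
  x_R = (0.55·85 + 0.15·135) / 0.4275 = 67.00 / 0.4275 ≈ 156.73
  x_B = (0.45·85 + 0.90·135) / 0.4275 = 159.75 / 0.4275 ≈ 373.68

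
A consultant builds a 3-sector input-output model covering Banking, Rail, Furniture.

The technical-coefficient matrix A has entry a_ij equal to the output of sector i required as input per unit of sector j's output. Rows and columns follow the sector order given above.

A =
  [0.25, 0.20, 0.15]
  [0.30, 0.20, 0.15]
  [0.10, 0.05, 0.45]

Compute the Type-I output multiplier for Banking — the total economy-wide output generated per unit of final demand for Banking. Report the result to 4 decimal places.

m_B = 2.5809

I − A =
  [   0.75    -0.20    -0.15]
  [  -0.30     0.80    -0.15]
  [  -0.10    -0.05     0.55]
Cofactors of I−A, C_ij = (−1)^(i+j)·(minor ij) (rows/columns in the sector order above):
  C_11 = (0.80)(0.55) − (-0.15)(-0.05) = 0.4325
  C_12 = −[(-0.30)(0.55) − (-0.15)(-0.10)] = 0.1800
  C_13 = (-0.30)(-0.05) − (0.80)(-0.10) = 0.0950
  C_21 = −[(-0.20)(0.55) − (-0.15)(-0.05)] = 0.1175
  C_22 = (0.75)(0.55) − (-0.15)(-0.10) = 0.3975
  C_23 = −[(0.75)(-0.05) − (-0.20)(-0.10)] = 0.0575
  C_31 = (-0.20)(-0.15) − (-0.15)(0.80) = 0.1500
  C_32 = −[(0.75)(-0.15) − (-0.15)(-0.30)] = 0.1575
  C_33 = (0.75)(0.80) − (-0.20)(-0.30) = 0.5400
det(I−A) = Σ_j (I−A)_1j·C_1j = (0.75)(0.4325) + (-0.20)(0.1800) + (-0.15)(0.0950) = 0.274125
adj(I−A) = Cᵀ =
  [ 0.4325   0.1175   0.1500]
  [ 0.1800   0.3975   0.1575]
  [ 0.0950   0.0575   0.5400]
(I − A)⁻¹ = adj(I−A) / det(I−A) ≈
  [   1.57775     0.42864     0.54720]
  [   0.65663     1.45007     0.57456]
  [   0.34656     0.20976     1.96990]
The output multiplier for sector j is the column-j sum of the Leontief inverse (I − A)⁻¹ = adj(I−A) / det(I−A).
Column B of adj(I−A): (0.4325, 0.1800, 0.0950); det(I−A) = 0.274125.
m_B = (0.4325 + 0.1800 + 0.0950) / 0.274125 = 0.7075 / 0.274125 ≈ 2.5809.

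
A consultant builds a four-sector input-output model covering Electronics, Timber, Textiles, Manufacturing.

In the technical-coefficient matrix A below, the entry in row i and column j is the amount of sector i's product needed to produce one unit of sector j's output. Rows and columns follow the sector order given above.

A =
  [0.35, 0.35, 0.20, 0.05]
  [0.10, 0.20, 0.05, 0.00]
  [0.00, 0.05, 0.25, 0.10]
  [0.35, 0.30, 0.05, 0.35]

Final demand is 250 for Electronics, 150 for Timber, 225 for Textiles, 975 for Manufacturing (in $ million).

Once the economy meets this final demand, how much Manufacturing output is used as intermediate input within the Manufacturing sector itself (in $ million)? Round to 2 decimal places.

z_44 = 771.80

I − A =
  [   0.65    -0.35    -0.20    -0.05]
  [  -0.10     0.80    -0.05     0.00]
  [   0.00    -0.05     0.75    -0.10]
  [  -0.35    -0.30    -0.05     0.65]
Compute the cofactors C_ij = (−1)^(i+j)·(3×3 minor ij) of I−A; the adjugate is their transpose:
adj(I−A) = Cᵀ =
  [ 0.382875   0.192750   0.118125   0.047625]
  [ 0.050000   0.293500   0.033500   0.009000]
  [ 0.034250   0.052000   0.299750   0.048750]
  [ 0.231875   0.243250   0.102125   0.361125]
det(I−A) = Σ_j (I−A)_1j·C_1j = (0.65)(0.382875) + (-0.35)(0.050000) + (-0.20)(0.034250) + (-0.05)(0.231875) = 0.212925
(I − A)⁻¹ = adj(I−A) / det(I−A) ≈
  [   1.7982     0.9052     0.5548     0.2237]
  [   0.2348     1.3784     0.1573     0.0423]
  [   0.1609     0.2442     1.4078     0.2290]
  [   1.0890     1.1424     0.4796     1.6960]
First solve x = (I − A)⁻¹ d = adj(I−A)·d / det(I−A); in particular x_4 = (0.231875·250 + 0.243250·150 + 0.102125·225 + 0.361125·975) / 0.212925 = 469.53125 / 0.212925 ≈ 2205.1485.
Intermediate flow from 4 to 4: z_44 = a_44 · x_4 = 0.35 × 469.53125 / 0.212925 = 164.3359375 / 0.212925 ≈ 771.80.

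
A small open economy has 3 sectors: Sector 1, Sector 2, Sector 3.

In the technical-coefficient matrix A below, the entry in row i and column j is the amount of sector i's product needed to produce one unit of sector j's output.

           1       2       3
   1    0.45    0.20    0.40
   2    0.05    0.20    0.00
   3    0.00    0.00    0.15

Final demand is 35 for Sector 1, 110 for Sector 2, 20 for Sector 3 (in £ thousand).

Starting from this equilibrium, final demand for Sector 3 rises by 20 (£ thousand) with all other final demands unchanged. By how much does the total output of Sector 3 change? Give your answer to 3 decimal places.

I − A =
  [   0.55    -0.20    -0.40]
  [  -0.05     0.80     0.00]
  [   0.00     0.00     0.85]
Cofactors of I−A, C_ij = (−1)^(i+j)·(minor ij) (rows/columns in the sector order above):
  C_11 = (0.80)(0.85) − (0.00)(0.00) = 0.6800
  C_12 = −[(-0.05)(0.85) − (0.00)(0.00)] = 0.0425
  C_13 = (-0.05)(0.00) − (0.80)(0.00) = 0.0000
  C_21 = −[(-0.20)(0.85) − (-0.40)(0.00)] = 0.1700
  C_22 = (0.55)(0.85) − (-0.40)(0.00) = 0.4675
  C_23 = −[(0.55)(0.00) − (-0.20)(0.00)] = 0.0000
  C_31 = (-0.20)(0.00) − (-0.40)(0.80) = 0.3200
  C_32 = −[(0.55)(0.00) − (-0.40)(-0.05)] = 0.0200
  C_33 = (0.55)(0.80) − (-0.20)(-0.05) = 0.4300
det(I−A) = Σ_j (I−A)_1j·C_1j = (0.55)(0.6800) + (-0.20)(0.0425) + (-0.40)(0.0000) = 0.3655
adj(I−A) = Cᵀ =
  [ 0.6800   0.1700   0.3200]
  [ 0.0425   0.4675   0.0200]
  [ 0.0000   0.0000   0.4300]
(I − A)⁻¹ = adj(I−A) / det(I−A) ≈
  [   1.8605     0.4651     0.8755]
  [   0.1163     1.2791     0.0547]
  [   0.0000     0.0000     1.1765]
Δx = (I − A)⁻¹ Δd with Δd having +20 in the Sector 3 component and 0 elsewhere.
So Δx_3 = L_33 · (+20), where L_33 = adj(I−A)_33 / det(I−A) = 0.4300 / 0.3655.
Δx_3 = 0.4300 × (+20) / 0.3655 = 8.60 / 0.3655 ≈ 23.529.

Δx_3 = 23.529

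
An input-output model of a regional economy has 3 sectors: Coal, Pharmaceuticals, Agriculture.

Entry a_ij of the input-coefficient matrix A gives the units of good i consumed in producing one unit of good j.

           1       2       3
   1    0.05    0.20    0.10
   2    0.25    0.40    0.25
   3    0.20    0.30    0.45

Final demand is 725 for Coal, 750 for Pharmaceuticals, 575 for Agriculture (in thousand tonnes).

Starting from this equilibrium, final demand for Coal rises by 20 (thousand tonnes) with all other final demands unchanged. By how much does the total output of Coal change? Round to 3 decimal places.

I − A =
  [   0.95    -0.20    -0.10]
  [  -0.25     0.60    -0.25]
  [  -0.20    -0.30     0.55]
Cofactors of I−A, C_ij = (−1)^(i+j)·(minor ij) (rows/columns in the sector order above):
  C_11 = (0.60)(0.55) − (-0.25)(-0.30) = 0.2550
  C_12 = −[(-0.25)(0.55) − (-0.25)(-0.20)] = 0.1875
  C_13 = (-0.25)(-0.30) − (0.60)(-0.20) = 0.1950
  C_21 = −[(-0.20)(0.55) − (-0.10)(-0.30)] = 0.1400
  C_22 = (0.95)(0.55) − (-0.10)(-0.20) = 0.5025
  C_23 = −[(0.95)(-0.30) − (-0.20)(-0.20)] = 0.3250
  C_31 = (-0.20)(-0.25) − (-0.10)(0.60) = 0.1100
  C_32 = −[(0.95)(-0.25) − (-0.10)(-0.25)] = 0.2625
  C_33 = (0.95)(0.60) − (-0.20)(-0.25) = 0.5200
det(I−A) = Σ_j (I−A)_1j·C_1j = (0.95)(0.2550) + (-0.20)(0.1875) + (-0.10)(0.1950) = 0.18525
adj(I−A) = Cᵀ =
  [ 0.2550   0.1400   0.1100]
  [ 0.1875   0.5025   0.2625]
  [ 0.1950   0.3250   0.5200]
(I − A)⁻¹ = adj(I−A) / det(I−A) ≈
  [   1.3765     0.7557     0.5938]
  [   1.0121     2.7126     1.4170]
  [   1.0526     1.7544     2.8070]
Δx = (I − A)⁻¹ Δd with Δd having +20 in the Coal component and 0 elsewhere.
So Δx_1 = L_11 · (+20), where L_11 = adj(I−A)_11 / det(I−A) = 0.2550 / 0.18525.
Δx_1 = 0.2550 × (+20) / 0.18525 = 5.10 / 0.18525 ≈ 27.530.

Δx_1 = 27.530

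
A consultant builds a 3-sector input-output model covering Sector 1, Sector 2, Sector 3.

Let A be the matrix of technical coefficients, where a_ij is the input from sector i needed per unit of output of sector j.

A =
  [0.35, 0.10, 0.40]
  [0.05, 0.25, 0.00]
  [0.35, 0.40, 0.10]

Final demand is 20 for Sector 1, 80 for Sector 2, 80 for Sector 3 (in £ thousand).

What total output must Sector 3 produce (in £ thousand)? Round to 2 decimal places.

x_3 = 211.21

I − A =
  [   0.65    -0.10    -0.40]
  [  -0.05     0.75     0.00]
  [  -0.35    -0.40     0.90]
Cofactors of I−A, C_ij = (−1)^(i+j)·(minor ij) (rows/columns in the sector order above):
  C_11 = (0.75)(0.90) − (0.00)(-0.40) = 0.6750
  C_12 = −[(-0.05)(0.90) − (0.00)(-0.35)] = 0.0450
  C_13 = (-0.05)(-0.40) − (0.75)(-0.35) = 0.2825
  C_21 = −[(-0.10)(0.90) − (-0.40)(-0.40)] = 0.2500
  C_22 = (0.65)(0.90) − (-0.40)(-0.35) = 0.4450
  C_23 = −[(0.65)(-0.40) − (-0.10)(-0.35)] = 0.2950
  C_31 = (-0.10)(0.00) − (-0.40)(0.75) = 0.3000
  C_32 = −[(0.65)(0.00) − (-0.40)(-0.05)] = 0.0200
  C_33 = (0.65)(0.75) − (-0.10)(-0.05) = 0.4825
det(I−A) = Σ_j (I−A)_1j·C_1j = (0.65)(0.6750) + (-0.10)(0.0450) + (-0.40)(0.2825) = 0.32125
adj(I−A) = Cᵀ =
  [ 0.6750   0.2500   0.3000]
  [ 0.0450   0.4450   0.0200]
  [ 0.2825   0.2950   0.4825]
(I − A)⁻¹ = adj(I−A) / det(I−A) ≈
  [   2.1012     0.7782     0.9339]
  [   0.1401     1.3852     0.0623]
  [   0.8794     0.9183     1.5019]
x = (I − A)⁻¹ d = adj(I−A)·d / det(I−A), with det(I−A) = 0.32125:
  x_1 = (0.6750·20 + 0.2500·80 + 0.3000·80) / 0.32125 = 57.50 / 0.32125 ≈ 178.99
  x_2 = (0.0450·20 + 0.4450·80 + 0.0200·80) / 0.32125 = 38.10 / 0.32125 ≈ 118.60
  x_3 = (0.2825·20 + 0.2950·80 + 0.4825·80) / 0.32125 = 67.85 / 0.32125 ≈ 211.21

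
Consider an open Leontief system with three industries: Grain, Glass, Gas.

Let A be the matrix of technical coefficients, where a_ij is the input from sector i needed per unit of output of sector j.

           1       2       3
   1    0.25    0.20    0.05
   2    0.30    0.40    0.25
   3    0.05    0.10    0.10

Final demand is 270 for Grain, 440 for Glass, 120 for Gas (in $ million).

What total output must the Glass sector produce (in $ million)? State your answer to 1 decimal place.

I − A =
  [   0.75    -0.20    -0.05]
  [  -0.30     0.60    -0.25]
  [  -0.05    -0.10     0.90]
Cofactors of I−A, C_ij = (−1)^(i+j)·(minor ij) (rows/columns in the sector order above):
  C_11 = (0.60)(0.90) − (-0.25)(-0.10) = 0.5150
  C_12 = −[(-0.30)(0.90) − (-0.25)(-0.05)] = 0.2825
  C_13 = (-0.30)(-0.10) − (0.60)(-0.05) = 0.0600
  C_21 = −[(-0.20)(0.90) − (-0.05)(-0.10)] = 0.1850
  C_22 = (0.75)(0.90) − (-0.05)(-0.05) = 0.6725
  C_23 = −[(0.75)(-0.10) − (-0.20)(-0.05)] = 0.0850
  C_31 = (-0.20)(-0.25) − (-0.05)(0.60) = 0.0800
  C_32 = −[(0.75)(-0.25) − (-0.05)(-0.30)] = 0.2025
  C_33 = (0.75)(0.60) − (-0.20)(-0.30) = 0.3900
det(I−A) = Σ_j (I−A)_1j·C_1j = (0.75)(0.5150) + (-0.20)(0.2825) + (-0.05)(0.0600) = 0.32675
adj(I−A) = Cᵀ =
  [ 0.5150   0.1850   0.0800]
  [ 0.2825   0.6725   0.2025]
  [ 0.0600   0.0850   0.3900]
(I − A)⁻¹ = adj(I−A) / det(I−A) ≈
  [   1.5761     0.5662     0.2448]
  [   0.8646     2.0581     0.6197]
  [   0.1836     0.2601     1.1936]
x = (I − A)⁻¹ d = adj(I−A)·d / det(I−A), with det(I−A) = 0.32675:
  x_1 = (0.5150·270 + 0.1850·440 + 0.0800·120) / 0.32675 = 230.05 / 0.32675 ≈ 704.1
  x_2 = (0.2825·270 + 0.6725·440 + 0.2025·120) / 0.32675 = 396.475 / 0.32675 ≈ 1213.4
  x_3 = (0.0600·270 + 0.0850·440 + 0.3900·120) / 0.32675 = 100.40 / 0.32675 ≈ 307.3

x_2 = 1213.4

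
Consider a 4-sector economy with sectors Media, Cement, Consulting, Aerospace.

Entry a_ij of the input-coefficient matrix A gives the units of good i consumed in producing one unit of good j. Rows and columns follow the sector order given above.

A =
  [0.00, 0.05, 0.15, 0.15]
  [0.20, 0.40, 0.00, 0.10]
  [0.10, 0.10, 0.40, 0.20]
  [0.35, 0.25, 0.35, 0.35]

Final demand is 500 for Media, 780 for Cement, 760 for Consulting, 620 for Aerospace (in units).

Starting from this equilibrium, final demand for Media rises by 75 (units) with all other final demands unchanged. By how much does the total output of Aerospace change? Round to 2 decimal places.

Δx_4 = 109.76

I − A =
  [   1.00    -0.05    -0.15    -0.15]
  [  -0.20     0.60     0.00    -0.10]
  [  -0.10    -0.10     0.60    -0.20]
  [  -0.35    -0.25    -0.35     0.65]
Compute the cofactors C_ij = (−1)^(i+j)·(3×3 minor ij) of I−A; the adjugate is their transpose:
adj(I−A) = Cᵀ =
  [ 0.17350   0.06100   0.08800   0.07650]
  [ 0.08850   0.26300   0.07025   0.08250]
  [ 0.10500   0.12025   0.31775   0.14050]
  [ 0.18400   0.19875   0.24550   0.34200]
det(I−A) = Σ_j (I−A)_1j·C_1j = (1.00)(0.17350) + (-0.05)(0.08850) + (-0.15)(0.10500) + (-0.15)(0.18400) = 0.125725
(I − A)⁻¹ = adj(I−A) / det(I−A) ≈
  [   1.3800     0.4852     0.6999     0.6085]
  [   0.7039     2.0919     0.5588     0.6562]
  [   0.8352     0.9565     2.5273     1.1175]
  [   1.4635     1.5808     1.9527     2.7202]
Δx = (I − A)⁻¹ Δd with Δd having +75 in the Media component and 0 elsewhere.
So Δx_4 = L_41 · (+75), where L_41 = adj(I−A)_41 / det(I−A) = 0.18400 / 0.125725.
Δx_4 = 0.18400 × (+75) / 0.125725 = 13.80 / 0.125725 ≈ 109.76.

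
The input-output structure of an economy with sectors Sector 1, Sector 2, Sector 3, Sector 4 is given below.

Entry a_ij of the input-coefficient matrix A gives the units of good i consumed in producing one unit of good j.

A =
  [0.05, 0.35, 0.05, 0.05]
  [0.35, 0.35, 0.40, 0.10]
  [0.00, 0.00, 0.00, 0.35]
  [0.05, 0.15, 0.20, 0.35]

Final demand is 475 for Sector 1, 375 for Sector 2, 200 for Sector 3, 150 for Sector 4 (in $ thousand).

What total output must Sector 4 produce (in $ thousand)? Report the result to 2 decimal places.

I − A =
  [   0.95    -0.35    -0.05    -0.05]
  [  -0.35     0.65    -0.40    -0.10]
  [   0.00     0.00     1.00    -0.35]
  [  -0.05    -0.15    -0.20     0.65]
Compute the cofactors C_ij = (−1)^(i+j)·(3×3 minor ij) of I−A; the adjugate is their transpose:
adj(I−A) = Cᵀ =
  [ 0.341000   0.213125   0.127875   0.127875]
  [ 0.215000   0.547625   0.280125   0.251625]
  [ 0.029750   0.056000   0.301500   0.173250]
  [ 0.085000   0.160000   0.167250   0.495000]
det(I−A) = Σ_j (I−A)_1j·C_1j = (0.95)(0.341000) + (-0.35)(0.215000) + (-0.05)(0.029750) + (-0.05)(0.085000) = 0.2429625
(I − A)⁻¹ = adj(I−A) / det(I−A) ≈
  [   1.4035     0.8772     0.5263     0.5263]
  [   0.8849     2.2539     1.1530     1.0357]
  [   0.1224     0.2305     1.2409     0.7131]
  [   0.3498     0.6585     0.6884     2.0374]
x = (I − A)⁻¹ d = adj(I−A)·d / det(I−A), with det(I−A) = 0.2429625:
  x_1 = (0.341000·475 + 0.213125·375 + 0.127875·200 + 0.127875·150) / 0.2429625 = 286.653125 / 0.2429625 ≈ 1179.82
  x_2 = (0.215000·475 + 0.547625·375 + 0.280125·200 + 0.251625·150) / 0.2429625 = 401.253125 / 0.2429625 ≈ 1651.50
  x_3 = (0.029750·475 + 0.056000·375 + 0.301500·200 + 0.173250·150) / 0.2429625 = 121.41875 / 0.2429625 ≈ 499.74
  x_4 = (0.085000·475 + 0.160000·375 + 0.167250·200 + 0.495000·150) / 0.2429625 = 208.075 / 0.2429625 ≈ 856.41

x_4 = 856.41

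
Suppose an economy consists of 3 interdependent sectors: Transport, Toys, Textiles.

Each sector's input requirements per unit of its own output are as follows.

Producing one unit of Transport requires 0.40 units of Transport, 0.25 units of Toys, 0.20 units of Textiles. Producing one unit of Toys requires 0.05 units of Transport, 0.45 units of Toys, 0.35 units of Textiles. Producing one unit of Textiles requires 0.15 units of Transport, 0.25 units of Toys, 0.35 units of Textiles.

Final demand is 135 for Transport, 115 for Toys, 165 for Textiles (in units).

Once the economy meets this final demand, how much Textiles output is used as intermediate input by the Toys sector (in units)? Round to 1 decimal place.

I − A =
  [   0.60    -0.05    -0.15]
  [  -0.25     0.55    -0.25]
  [  -0.20    -0.35     0.65]
Cofactors of I−A, C_ij = (−1)^(i+j)·(minor ij) (rows/columns in the sector order above):
  C_11 = (0.55)(0.65) − (-0.25)(-0.35) = 0.2700
  C_12 = −[(-0.25)(0.65) − (-0.25)(-0.20)] = 0.2125
  C_13 = (-0.25)(-0.35) − (0.55)(-0.20) = 0.1975
  C_21 = −[(-0.05)(0.65) − (-0.15)(-0.35)] = 0.0850
  C_22 = (0.60)(0.65) − (-0.15)(-0.20) = 0.3600
  C_23 = −[(0.60)(-0.35) − (-0.05)(-0.20)] = 0.2200
  C_31 = (-0.05)(-0.25) − (-0.15)(0.55) = 0.0950
  C_32 = −[(0.60)(-0.25) − (-0.15)(-0.25)] = 0.1875
  C_33 = (0.60)(0.55) − (-0.05)(-0.25) = 0.3175
det(I−A) = Σ_j (I−A)_1j·C_1j = (0.60)(0.2700) + (-0.05)(0.2125) + (-0.15)(0.1975) = 0.12175
adj(I−A) = Cᵀ =
  [ 0.2700   0.0850   0.0950]
  [ 0.2125   0.3600   0.1875]
  [ 0.1975   0.2200   0.3175]
(I − A)⁻¹ = adj(I−A) / det(I−A) ≈
  [   2.2177     0.6982     0.7803]
  [   1.7454     2.9569     1.5400]
  [   1.6222     1.8070     2.6078]
First solve x = (I − A)⁻¹ d = adj(I−A)·d / det(I−A); in particular x_2 = (0.2125·135 + 0.3600·115 + 0.1875·165) / 0.12175 = 101.025 / 0.12175 ≈ 829.774.
Intermediate flow from 3 to 2: z_32 = a_32 · x_2 = 0.35 × 101.025 / 0.12175 = 35.35875 / 0.12175 ≈ 290.4.

z_32 = 290.4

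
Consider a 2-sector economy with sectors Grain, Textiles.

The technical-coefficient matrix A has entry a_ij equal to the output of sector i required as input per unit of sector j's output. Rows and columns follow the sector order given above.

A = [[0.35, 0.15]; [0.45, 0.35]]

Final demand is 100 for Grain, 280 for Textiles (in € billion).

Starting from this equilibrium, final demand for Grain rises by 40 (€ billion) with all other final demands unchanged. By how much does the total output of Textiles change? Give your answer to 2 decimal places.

I − A =
  [   0.65    -0.15]
  [  -0.45     0.65]
det(I−A) = (0.65)(0.65) − (-0.15)(-0.45) = 0.3550
adj(I−A) = [[0.65, 0.15], [0.45, 0.65]]
(I − A)⁻¹ = adj(I−A) / det(I−A) ≈
  [   1.8310     0.4225]
  [   1.2676     1.8310]
Δx = (I − A)⁻¹ Δd with Δd having +40 in the Grain component and 0 elsewhere.
So Δx_T = L_TG · (+40), where L_TG = adj(I−A)_TG / det(I−A) = 0.45 / 0.3550.
Δx_T = 0.45 × (+40) / 0.3550 = 18.00 / 0.3550 ≈ 50.70.

Δx_T = 50.70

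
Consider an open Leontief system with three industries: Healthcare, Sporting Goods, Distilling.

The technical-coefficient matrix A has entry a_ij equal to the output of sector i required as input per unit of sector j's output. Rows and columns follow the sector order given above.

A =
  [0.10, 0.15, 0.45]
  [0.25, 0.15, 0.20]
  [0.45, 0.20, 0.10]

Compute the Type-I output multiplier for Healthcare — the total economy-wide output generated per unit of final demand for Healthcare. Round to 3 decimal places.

I − A =
  [   0.90    -0.15    -0.45]
  [  -0.25     0.85    -0.20]
  [  -0.45    -0.20     0.90]
Cofactors of I−A, C_ij = (−1)^(i+j)·(minor ij) (rows/columns in the sector order above):
  C_11 = (0.85)(0.90) − (-0.20)(-0.20) = 0.7250
  C_12 = −[(-0.25)(0.90) − (-0.20)(-0.45)] = 0.3150
  C_13 = (-0.25)(-0.20) − (0.85)(-0.45) = 0.4325
  C_21 = −[(-0.15)(0.90) − (-0.45)(-0.20)] = 0.2250
  C_22 = (0.90)(0.90) − (-0.45)(-0.45) = 0.6075
  C_23 = −[(0.90)(-0.20) − (-0.15)(-0.45)] = 0.2475
  C_31 = (-0.15)(-0.20) − (-0.45)(0.85) = 0.4125
  C_32 = −[(0.90)(-0.20) − (-0.45)(-0.25)] = 0.2925
  C_33 = (0.90)(0.85) − (-0.15)(-0.25) = 0.7275
det(I−A) = Σ_j (I−A)_1j·C_1j = (0.90)(0.7250) + (-0.15)(0.3150) + (-0.45)(0.4325) = 0.410625
adj(I−A) = Cᵀ =
  [ 0.7250   0.2250   0.4125]
  [ 0.3150   0.6075   0.2925]
  [ 0.4325   0.2475   0.7275]
(I − A)⁻¹ = adj(I−A) / det(I−A) ≈
  [   1.7656     0.5479     1.0046]
  [   0.7671     1.4795     0.7123]
  [   1.0533     0.6027     1.7717]
The output multiplier for sector j is the column-j sum of the Leontief inverse (I − A)⁻¹ = adj(I−A) / det(I−A).
Column H of adj(I−A): (0.7250, 0.3150, 0.4325); det(I−A) = 0.410625.
m_H = (0.7250 + 0.3150 + 0.4325) / 0.410625 = 1.4725 / 0.410625 ≈ 3.586.

m_H = 3.586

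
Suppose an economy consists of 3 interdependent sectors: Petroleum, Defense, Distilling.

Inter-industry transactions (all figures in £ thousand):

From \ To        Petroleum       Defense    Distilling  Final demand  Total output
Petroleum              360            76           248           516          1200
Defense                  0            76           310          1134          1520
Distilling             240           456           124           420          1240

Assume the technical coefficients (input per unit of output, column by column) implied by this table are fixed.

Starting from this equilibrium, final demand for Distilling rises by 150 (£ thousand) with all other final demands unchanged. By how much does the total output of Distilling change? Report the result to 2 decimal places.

Technical coefficients a_ij = z_ij / X_j:
  a_11 = 360/1200 = 0.30, a_21 = 0/1200 = 0.00, a_31 = 240/1200 = 0.20
  a_12 = 76/1520 = 0.05, a_22 = 76/1520 = 0.05, a_32 = 456/1520 = 0.30
  a_13 = 248/1240 = 0.20, a_23 = 310/1240 = 0.25, a_33 = 124/1240 = 0.10
I − A =
  [   0.70    -0.05    -0.20]
  [   0.00     0.95    -0.25]
  [  -0.20    -0.30     0.90]
Cofactors of I−A, C_ij = (−1)^(i+j)·(minor ij) (rows/columns in the sector order above):
  C_11 = (0.95)(0.90) − (-0.25)(-0.30) = 0.7800
  C_12 = −[(0.00)(0.90) − (-0.25)(-0.20)] = 0.0500
  C_13 = (0.00)(-0.30) − (0.95)(-0.20) = 0.1900
  C_21 = −[(-0.05)(0.90) − (-0.20)(-0.30)] = 0.1050
  C_22 = (0.70)(0.90) − (-0.20)(-0.20) = 0.5900
  C_23 = −[(0.70)(-0.30) − (-0.05)(-0.20)] = 0.2200
  C_31 = (-0.05)(-0.25) − (-0.20)(0.95) = 0.2025
  C_32 = −[(0.70)(-0.25) − (-0.20)(0.00)] = 0.1750
  C_33 = (0.70)(0.95) − (-0.05)(0.00) = 0.6650
det(I−A) = Σ_j (I−A)_1j·C_1j = (0.70)(0.7800) + (-0.05)(0.0500) + (-0.20)(0.1900) = 0.5055
adj(I−A) = Cᵀ =
  [ 0.7800   0.1050   0.2025]
  [ 0.0500   0.5900   0.1750]
  [ 0.1900   0.2200   0.6650]
(I − A)⁻¹ = adj(I−A) / det(I−A) ≈
  [   1.5430     0.2077     0.4006]
  [   0.0989     1.1672     0.3462]
  [   0.3759     0.4352     1.3155]
Δx = (I − A)⁻¹ Δd with Δd having +150 in the Distilling component and 0 elsewhere.
So Δx_3 = L_33 · (+150), where L_33 = adj(I−A)_33 / det(I−A) = 0.6650 / 0.5055.
Δx_3 = 0.6650 × (+150) / 0.5055 = 99.75 / 0.5055 ≈ 197.33.

Δx_3 = 197.33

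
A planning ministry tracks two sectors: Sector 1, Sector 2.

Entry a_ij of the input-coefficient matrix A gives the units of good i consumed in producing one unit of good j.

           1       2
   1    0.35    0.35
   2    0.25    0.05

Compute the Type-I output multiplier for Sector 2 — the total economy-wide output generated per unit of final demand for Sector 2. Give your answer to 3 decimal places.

m_2 = 1.887

I − A =
  [   0.65    -0.35]
  [  -0.25     0.95]
det(I−A) = (0.65)(0.95) − (-0.35)(-0.25) = 0.5300
adj(I−A) = [[0.95, 0.35], [0.25, 0.65]]
(I − A)⁻¹ = adj(I−A) / det(I−A) ≈
  [   1.7925     0.6604]
  [   0.4717     1.2264]
The output multiplier for sector j is the column-j sum of the Leontief inverse (I − A)⁻¹ = adj(I−A) / det(I−A).
Column 2 of adj(I−A): (0.35, 0.65); det(I−A) = 0.5300.
m_2 = (0.35 + 0.65) / 0.5300 = 1.00 / 0.5300 ≈ 1.887.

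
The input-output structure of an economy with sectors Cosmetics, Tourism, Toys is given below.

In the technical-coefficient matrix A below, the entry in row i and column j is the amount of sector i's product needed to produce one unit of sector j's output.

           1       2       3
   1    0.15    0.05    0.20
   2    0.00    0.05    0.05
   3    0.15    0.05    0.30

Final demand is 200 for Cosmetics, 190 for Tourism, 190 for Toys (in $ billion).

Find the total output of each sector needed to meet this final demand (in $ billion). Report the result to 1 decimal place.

I − A =
  [   0.85    -0.05    -0.20]
  [   0.00     0.95    -0.05]
  [  -0.15    -0.05     0.70]
Cofactors of I−A, C_ij = (−1)^(i+j)·(minor ij) (rows/columns in the sector order above):
  C_11 = (0.95)(0.70) − (-0.05)(-0.05) = 0.6625
  C_12 = −[(0.00)(0.70) − (-0.05)(-0.15)] = 0.0075
  C_13 = (0.00)(-0.05) − (0.95)(-0.15) = 0.1425
  C_21 = −[(-0.05)(0.70) − (-0.20)(-0.05)] = 0.0450
  C_22 = (0.85)(0.70) − (-0.20)(-0.15) = 0.5650
  C_23 = −[(0.85)(-0.05) − (-0.05)(-0.15)] = 0.0500
  C_31 = (-0.05)(-0.05) − (-0.20)(0.95) = 0.1925
  C_32 = −[(0.85)(-0.05) − (-0.20)(0.00)] = 0.0425
  C_33 = (0.85)(0.95) − (-0.05)(0.00) = 0.8075
det(I−A) = Σ_j (I−A)_1j·C_1j = (0.85)(0.6625) + (-0.05)(0.0075) + (-0.20)(0.1425) = 0.53425
adj(I−A) = Cᵀ =
  [ 0.6625   0.0450   0.1925]
  [ 0.0075   0.5650   0.0425]
  [ 0.1425   0.0500   0.8075]
(I − A)⁻¹ = adj(I−A) / det(I−A) ≈
  [   1.2401     0.0842     0.3603]
  [   0.0140     1.0576     0.0796]
  [   0.2667     0.0936     1.5115]
x = (I − A)⁻¹ d = adj(I−A)·d / det(I−A), with det(I−A) = 0.53425:
  x_1 = (0.6625·200 + 0.0450·190 + 0.1925·190) / 0.53425 = 177.625 / 0.53425 ≈ 332.5
  x_2 = (0.0075·200 + 0.5650·190 + 0.0425·190) / 0.53425 = 116.925 / 0.53425 ≈ 218.9
  x_3 = (0.1425·200 + 0.0500·190 + 0.8075·190) / 0.53425 = 191.425 / 0.53425 ≈ 358.3

x_1 = 332.5, x_2 = 218.9, x_3 = 358.3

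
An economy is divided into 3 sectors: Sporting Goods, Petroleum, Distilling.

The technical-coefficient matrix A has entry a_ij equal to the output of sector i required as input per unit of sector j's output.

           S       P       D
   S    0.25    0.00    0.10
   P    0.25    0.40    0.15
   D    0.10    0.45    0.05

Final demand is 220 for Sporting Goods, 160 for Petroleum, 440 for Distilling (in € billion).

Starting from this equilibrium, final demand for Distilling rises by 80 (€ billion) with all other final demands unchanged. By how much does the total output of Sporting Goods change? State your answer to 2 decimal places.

Δx_S = 13.35

I − A =
  [   0.75     0.00    -0.10]
  [  -0.25     0.60    -0.15]
  [  -0.10    -0.45     0.95]
Cofactors of I−A, C_ij = (−1)^(i+j)·(minor ij) (rows/columns in the sector order above):
  C_11 = (0.60)(0.95) − (-0.15)(-0.45) = 0.5025
  C_12 = −[(-0.25)(0.95) − (-0.15)(-0.10)] = 0.2525
  C_13 = (-0.25)(-0.45) − (0.60)(-0.10) = 0.1725
  C_21 = −[(0.00)(0.95) − (-0.10)(-0.45)] = 0.0450
  C_22 = (0.75)(0.95) − (-0.10)(-0.10) = 0.7025
  C_23 = −[(0.75)(-0.45) − (0.00)(-0.10)] = 0.3375
  C_31 = (0.00)(-0.15) − (-0.10)(0.60) = 0.0600
  C_32 = −[(0.75)(-0.15) − (-0.10)(-0.25)] = 0.1375
  C_33 = (0.75)(0.60) − (0.00)(-0.25) = 0.4500
det(I−A) = Σ_j (I−A)_1j·C_1j = (0.75)(0.5025) + (0.00)(0.2525) + (-0.10)(0.1725) = 0.359625
adj(I−A) = Cᵀ =
  [ 0.5025   0.0450   0.0600]
  [ 0.2525   0.7025   0.1375]
  [ 0.1725   0.3375   0.4500]
(I − A)⁻¹ = adj(I−A) / det(I−A) ≈
  [   1.3973     0.1251     0.1668]
  [   0.7021     1.9534     0.3823]
  [   0.4797     0.9385     1.2513]
Δx = (I − A)⁻¹ Δd with Δd having +80 in the Distilling component and 0 elsewhere.
So Δx_S = L_SD · (+80), where L_SD = adj(I−A)_SD / det(I−A) = 0.0600 / 0.359625.
Δx_S = 0.0600 × (+80) / 0.359625 = 4.80 / 0.359625 ≈ 13.35.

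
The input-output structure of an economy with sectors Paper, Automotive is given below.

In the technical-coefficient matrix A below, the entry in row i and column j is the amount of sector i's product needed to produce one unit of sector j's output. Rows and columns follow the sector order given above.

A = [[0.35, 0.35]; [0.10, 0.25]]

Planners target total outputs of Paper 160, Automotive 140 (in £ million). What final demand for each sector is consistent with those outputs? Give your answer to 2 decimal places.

d_1 = 55.00, d_2 = 89.00

I − A =
  [   0.65    -0.35]
  [  -0.10     0.75]
d = (I − A) x:
  d_1 = (+0.65)·160 + (-0.35)·140 = 55.00
  d_2 = (-0.10)·160 + (+0.75)·140 = 89.00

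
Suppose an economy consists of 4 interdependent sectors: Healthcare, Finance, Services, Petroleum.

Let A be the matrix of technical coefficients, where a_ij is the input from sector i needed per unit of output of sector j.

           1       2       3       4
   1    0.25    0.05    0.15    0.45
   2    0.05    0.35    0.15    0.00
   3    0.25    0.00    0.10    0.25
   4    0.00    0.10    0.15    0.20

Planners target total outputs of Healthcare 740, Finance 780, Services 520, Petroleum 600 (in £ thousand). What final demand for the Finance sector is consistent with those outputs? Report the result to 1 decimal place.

I − A =
  [   0.75    -0.05    -0.15    -0.45]
  [  -0.05     0.65    -0.15     0.00]
  [  -0.25     0.00     0.90    -0.25]
  [   0.00    -0.10    -0.15     0.80]
d = (I − A) x:
  d_1 = (+0.75)·740 + (-0.05)·780 + (-0.15)·520 + (-0.45)·600 = 168.0
  d_2 = (-0.05)·740 + (+0.65)·780 + (-0.15)·520 + (+0.00)·600 = 392.0
  d_3 = (-0.25)·740 + (+0.00)·780 + (+0.90)·520 + (-0.25)·600 = 133.0
  d_4 = (+0.00)·740 + (-0.10)·780 + (-0.15)·520 + (+0.80)·600 = 324.0

d_2 = 392.0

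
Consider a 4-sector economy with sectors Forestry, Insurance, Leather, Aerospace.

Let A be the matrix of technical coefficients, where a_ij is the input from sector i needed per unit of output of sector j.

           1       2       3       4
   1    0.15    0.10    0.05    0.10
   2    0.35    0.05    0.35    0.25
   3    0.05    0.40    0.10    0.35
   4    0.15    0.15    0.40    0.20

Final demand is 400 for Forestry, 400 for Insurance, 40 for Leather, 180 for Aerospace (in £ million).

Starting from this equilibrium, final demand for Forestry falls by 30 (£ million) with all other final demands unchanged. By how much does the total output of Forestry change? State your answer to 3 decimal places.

I − A =
  [   0.85    -0.10    -0.05    -0.10]
  [  -0.35     0.95    -0.35    -0.25]
  [  -0.05    -0.40     0.90    -0.35]
  [  -0.15    -0.15    -0.40     0.80]
Compute the cofactors C_ij = (−1)^(i+j)·(3×3 minor ij) of I−A; the adjugate is their transpose:
adj(I−A) = Cᵀ =
  [ 0.346875   0.106125   0.117375   0.127875]
  [ 0.274125   0.472875   0.347625   0.334125]
  [ 0.231375   0.320625   0.562875   0.375375]
  [ 0.232125   0.268875   0.368625   0.565125]
det(I−A) = Σ_j (I−A)_1j·C_1j = (0.85)(0.346875) + (-0.10)(0.274125) + (-0.05)(0.231375) + (-0.10)(0.232125) = 0.23265
(I − A)⁻¹ = adj(I−A) / det(I−A) ≈
  [   1.4910     0.4562     0.5045     0.5496]
  [   1.1783     2.0326     1.4942     1.4362]
  [   0.9945     1.3781     2.4194     1.6135]
  [   0.9977     1.1557     1.5845     2.4291]
Δx = (I − A)⁻¹ Δd with Δd having -30 in the Forestry component and 0 elsewhere.
So Δx_1 = L_11 · (-30), where L_11 = adj(I−A)_11 / det(I−A) = 0.346875 / 0.23265.
Δx_1 = 0.346875 × (-30) / 0.23265 = -10.40625 / 0.23265 ≈ -44.729.

Δx_1 = -44.729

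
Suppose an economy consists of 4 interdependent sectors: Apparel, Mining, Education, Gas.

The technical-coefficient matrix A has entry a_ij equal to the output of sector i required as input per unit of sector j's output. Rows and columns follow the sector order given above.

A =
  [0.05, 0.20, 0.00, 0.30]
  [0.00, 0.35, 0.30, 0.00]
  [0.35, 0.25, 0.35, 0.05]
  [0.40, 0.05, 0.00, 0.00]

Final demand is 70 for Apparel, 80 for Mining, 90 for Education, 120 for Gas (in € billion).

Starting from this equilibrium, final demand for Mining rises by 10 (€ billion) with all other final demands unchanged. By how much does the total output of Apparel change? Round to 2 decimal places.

Δx_1 = 5.29

I − A =
  [   0.95    -0.20     0.00    -0.30]
  [   0.00     0.65    -0.30     0.00]
  [  -0.35    -0.25     0.65    -0.05]
  [  -0.40    -0.05     0.00     1.00]
Compute the cofactors C_ij = (−1)^(i+j)·(3×3 minor ij) of I−A; the adjugate is their transpose:
adj(I−A) = Cᵀ =
  [ 0.346750   0.139750   0.064500   0.107250]
  [ 0.111000   0.539500   0.249000   0.045750]
  [ 0.240500   0.289125   0.539500   0.099125]
  [ 0.144250   0.082875   0.038250   0.309125]
det(I−A) = Σ_j (I−A)_1j·C_1j = (0.95)(0.346750) + (-0.20)(0.111000) + (0.00)(0.240500) + (-0.30)(0.144250) = 0.2639375
(I − A)⁻¹ = adj(I−A) / det(I−A) ≈
  [   1.3138     0.5295     0.2444     0.4063]
  [   0.4206     2.0440     0.9434     0.1733]
  [   0.9112     1.0954     2.0440     0.3756]
  [   0.5465     0.3140     0.1449     1.1712]
Δx = (I − A)⁻¹ Δd with Δd having +10 in the Mining component and 0 elsewhere.
So Δx_1 = L_12 · (+10), where L_12 = adj(I−A)_12 / det(I−A) = 0.139750 / 0.2639375.
Δx_1 = 0.139750 × (+10) / 0.2639375 = 1.3975 / 0.2639375 ≈ 5.29.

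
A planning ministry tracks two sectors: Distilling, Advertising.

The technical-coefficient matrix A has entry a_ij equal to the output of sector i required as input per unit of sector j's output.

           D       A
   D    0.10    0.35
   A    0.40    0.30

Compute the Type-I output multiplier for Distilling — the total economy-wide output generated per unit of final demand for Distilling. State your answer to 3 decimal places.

I − A =
  [   0.90    -0.35]
  [  -0.40     0.70]
det(I−A) = (0.90)(0.70) − (-0.35)(-0.40) = 0.4900
adj(I−A) = [[0.70, 0.35], [0.40, 0.90]]
(I − A)⁻¹ = adj(I−A) / det(I−A) ≈
  [   1.4286     0.7143]
  [   0.8163     1.8367]
The output multiplier for sector j is the column-j sum of the Leontief inverse (I − A)⁻¹ = adj(I−A) / det(I−A).
Column D of adj(I−A): (0.70, 0.40); det(I−A) = 0.4900.
m_D = (0.70 + 0.40) / 0.4900 = 1.10 / 0.4900 ≈ 2.245.

m_D = 2.245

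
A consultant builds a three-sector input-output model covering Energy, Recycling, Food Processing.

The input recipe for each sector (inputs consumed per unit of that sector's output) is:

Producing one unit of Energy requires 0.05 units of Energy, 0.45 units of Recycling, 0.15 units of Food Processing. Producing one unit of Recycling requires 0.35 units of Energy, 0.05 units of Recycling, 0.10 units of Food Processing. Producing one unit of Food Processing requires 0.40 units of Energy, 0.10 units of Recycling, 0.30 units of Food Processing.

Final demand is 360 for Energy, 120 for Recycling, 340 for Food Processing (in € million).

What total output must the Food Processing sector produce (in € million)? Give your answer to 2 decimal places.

I − A =
  [   0.95    -0.35    -0.40]
  [  -0.45     0.95    -0.10]
  [  -0.15    -0.10     0.70]
Cofactors of I−A, C_ij = (−1)^(i+j)·(minor ij) (rows/columns in the sector order above):
  C_11 = (0.95)(0.70) − (-0.10)(-0.10) = 0.6550
  C_12 = −[(-0.45)(0.70) − (-0.10)(-0.15)] = 0.3300
  C_13 = (-0.45)(-0.10) − (0.95)(-0.15) = 0.1875
  C_21 = −[(-0.35)(0.70) − (-0.40)(-0.10)] = 0.2850
  C_22 = (0.95)(0.70) − (-0.40)(-0.15) = 0.6050
  C_23 = −[(0.95)(-0.10) − (-0.35)(-0.15)] = 0.1475
  C_31 = (-0.35)(-0.10) − (-0.40)(0.95) = 0.4150
  C_32 = −[(0.95)(-0.10) − (-0.40)(-0.45)] = 0.2750
  C_33 = (0.95)(0.95) − (-0.35)(-0.45) = 0.7450
det(I−A) = Σ_j (I−A)_1j·C_1j = (0.95)(0.6550) + (-0.35)(0.3300) + (-0.40)(0.1875) = 0.43175
adj(I−A) = Cᵀ =
  [ 0.6550   0.2850   0.4150]
  [ 0.3300   0.6050   0.2750]
  [ 0.1875   0.1475   0.7450]
(I − A)⁻¹ = adj(I−A) / det(I−A) ≈
  [   1.5171     0.6601     0.9612]
  [   0.7643     1.4013     0.6369]
  [   0.4343     0.3416     1.7255]
x = (I − A)⁻¹ d = adj(I−A)·d / det(I−A), with det(I−A) = 0.43175:
  x_1 = (0.6550·360 + 0.2850·120 + 0.4150·340) / 0.43175 = 411.10 / 0.43175 ≈ 952.17
  x_2 = (0.3300·360 + 0.6050·120 + 0.2750·340) / 0.43175 = 284.90 / 0.43175 ≈ 659.87
  x_3 = (0.1875·360 + 0.1475·120 + 0.7450·340) / 0.43175 = 338.50 / 0.43175 ≈ 784.02

x_3 = 784.02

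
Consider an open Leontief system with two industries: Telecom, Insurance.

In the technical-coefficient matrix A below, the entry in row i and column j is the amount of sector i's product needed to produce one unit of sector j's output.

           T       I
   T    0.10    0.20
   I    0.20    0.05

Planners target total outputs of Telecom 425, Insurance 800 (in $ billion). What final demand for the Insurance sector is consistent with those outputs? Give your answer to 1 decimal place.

I − A =
  [   0.90    -0.20]
  [  -0.20     0.95]
d = (I − A) x:
  d_T = (+0.90)·425 + (-0.20)·800 = 222.5
  d_I = (-0.20)·425 + (+0.95)·800 = 675.0

d_I = 675.0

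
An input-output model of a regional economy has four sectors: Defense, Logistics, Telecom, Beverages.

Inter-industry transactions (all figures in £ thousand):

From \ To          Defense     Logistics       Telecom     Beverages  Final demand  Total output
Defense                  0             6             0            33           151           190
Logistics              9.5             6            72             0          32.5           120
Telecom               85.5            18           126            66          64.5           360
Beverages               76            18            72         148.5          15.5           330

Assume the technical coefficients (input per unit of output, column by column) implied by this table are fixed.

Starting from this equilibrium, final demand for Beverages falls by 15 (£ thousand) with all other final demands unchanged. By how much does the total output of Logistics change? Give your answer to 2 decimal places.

Technical coefficients a_ij = z_ij / X_j:
  a_11 = 0/190 = 0.00, a_21 = 9.5/190 = 0.05, a_31 = 85.5/190 = 0.45, a_41 = 76/190 = 0.40
  a_12 = 6/120 = 0.05, a_22 = 6/120 = 0.05, a_32 = 18/120 = 0.15, a_42 = 18/120 = 0.15
  a_13 = 0/360 = 0.00, a_23 = 72/360 = 0.20, a_33 = 126/360 = 0.35, a_43 = 72/360 = 0.20
  a_14 = 33/330 = 0.10, a_24 = 0/330 = 0.00, a_34 = 66/330 = 0.20, a_44 = 148.5/330 = 0.45
I − A =
  [   1.00    -0.05     0.00    -0.10]
  [  -0.05     0.95    -0.20     0.00]
  [  -0.45    -0.15     0.65    -0.20]
  [  -0.40    -0.15    -0.20     0.55]
Compute the cofactors C_ij = (−1)^(i+j)·(3×3 minor ij) of I−A; the adjugate is their transpose:
adj(I−A) = Cᵀ =
  [ 0.279125   0.028625   0.027500   0.060750]
  [ 0.081375   0.282500   0.103000   0.052250]
  [ 0.316750   0.129625   0.482375   0.233000]
  [ 0.340375   0.145000   0.223500   0.581375]
det(I−A) = Σ_j (I−A)_1j·C_1j = (1.00)(0.279125) + (-0.05)(0.081375) + (0.00)(0.316750) + (-0.10)(0.340375) = 0.24101875
(I − A)⁻¹ = adj(I−A) / det(I−A) ≈
  [   1.1581     0.1188     0.1141     0.2521]
  [   0.3376     1.1721     0.4274     0.2168]
  [   1.3142     0.5378     2.0014     0.9667]
  [   1.4122     0.6016     0.9273     2.4122]
Δx = (I − A)⁻¹ Δd with Δd having -15 in the Beverages component and 0 elsewhere.
So Δx_2 = L_24 · (-15), where L_24 = adj(I−A)_24 / det(I−A) = 0.052250 / 0.24101875.
Δx_2 = 0.052250 × (-15) / 0.24101875 = -0.78375 / 0.24101875 ≈ -3.25.

Δx_2 = -3.25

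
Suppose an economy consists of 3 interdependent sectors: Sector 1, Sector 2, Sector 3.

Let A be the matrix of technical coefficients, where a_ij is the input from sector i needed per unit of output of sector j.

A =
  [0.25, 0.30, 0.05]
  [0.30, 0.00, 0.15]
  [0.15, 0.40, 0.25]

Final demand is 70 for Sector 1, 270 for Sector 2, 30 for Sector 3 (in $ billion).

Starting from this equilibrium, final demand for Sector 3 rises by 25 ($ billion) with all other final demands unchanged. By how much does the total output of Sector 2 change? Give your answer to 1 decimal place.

Δx_2 = 7.4

I − A =
  [   0.75    -0.30    -0.05]
  [  -0.30     1.00    -0.15]
  [  -0.15    -0.40     0.75]
Cofactors of I−A, C_ij = (−1)^(i+j)·(minor ij) (rows/columns in the sector order above):
  C_11 = (1.00)(0.75) − (-0.15)(-0.40) = 0.6900
  C_12 = −[(-0.30)(0.75) − (-0.15)(-0.15)] = 0.2475
  C_13 = (-0.30)(-0.40) − (1.00)(-0.15) = 0.2700
  C_21 = −[(-0.30)(0.75) − (-0.05)(-0.40)] = 0.2450
  C_22 = (0.75)(0.75) − (-0.05)(-0.15) = 0.5550
  C_23 = −[(0.75)(-0.40) − (-0.30)(-0.15)] = 0.3450
  C_31 = (-0.30)(-0.15) − (-0.05)(1.00) = 0.0950
  C_32 = −[(0.75)(-0.15) − (-0.05)(-0.30)] = 0.1275
  C_33 = (0.75)(1.00) − (-0.30)(-0.30) = 0.6600
det(I−A) = Σ_j (I−A)_1j·C_1j = (0.75)(0.6900) + (-0.30)(0.2475) + (-0.05)(0.2700) = 0.42975
adj(I−A) = Cᵀ =
  [ 0.6900   0.2450   0.0950]
  [ 0.2475   0.5550   0.1275]
  [ 0.2700   0.3450   0.6600]
(I − A)⁻¹ = adj(I−A) / det(I−A) ≈
  [   1.6056     0.5701     0.2211]
  [   0.5759     1.2914     0.2967]
  [   0.6283     0.8028     1.5358]
Δx = (I − A)⁻¹ Δd with Δd having +25 in the Sector 3 component and 0 elsewhere.
So Δx_2 = L_23 · (+25), where L_23 = adj(I−A)_23 / det(I−A) = 0.1275 / 0.42975.
Δx_2 = 0.1275 × (+25) / 0.42975 = 3.1875 / 0.42975 ≈ 7.4.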